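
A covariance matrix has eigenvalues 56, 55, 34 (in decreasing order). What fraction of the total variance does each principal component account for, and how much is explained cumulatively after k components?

Step 1 — total variance = trace(Sigma) = Σ λ_i = 56 + 55 + 34 = 145.

Step 2 — fraction explained by component i = λ_i / Σ λ:
  PC1: 56/145 = 0.3862
  PC2: 55/145 = 0.3793
  PC3: 34/145 = 0.2345

Step 3 — cumulative fraction after k components = (λ_1 + ... + λ_k) / Σ λ:
  k = 1: 56/145 = 0.3862
  k = 2: (56 + 55)/145 = 111/145 = 0.7655
  k = 3: (56 + 55 + 34)/145 = 145/145 = 1

Summary (fraction, with percent):

explained: PC1 0.3862 (38.62%), PC2 0.3793 (37.93%), PC3 0.2345 (23.45%);  cumulative: 0.3862, 0.7655, 1


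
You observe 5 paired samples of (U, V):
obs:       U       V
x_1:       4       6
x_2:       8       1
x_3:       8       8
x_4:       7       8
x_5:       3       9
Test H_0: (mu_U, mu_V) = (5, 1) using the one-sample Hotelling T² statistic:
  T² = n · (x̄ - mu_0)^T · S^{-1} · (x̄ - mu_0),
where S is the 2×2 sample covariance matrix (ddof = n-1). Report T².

Step 1 — sample mean vector:
  mean(U) = (4 + 8 + 8 + 7 + 3) / 5 = 30/5 = 6
  mean(V) = (6 + 1 + 8 + 8 + 9) / 5 = 32/5 = 6.4
  x̄ = (6, 6.4),  deviation x̄ - mu_0 = (6, 6.4) - (5, 1) = (1, 5.4).

Step 2 — sample covariance matrix, S[i,j] = (1/(n-1)) · Σ_k (x_{k,i} - mean_i) · (x_{k,j} - mean_j), divisor n-1 = 4:
  S[U,U] = ((-2)·(-2) + (2)·(2) + (2)·(2) + (1)·(1) + (-3)·(-3)) / 4 = 22/4 = 5.5
  S[U,V] = ((-2)·(-0.4) + (2)·(-5.4) + (2)·(1.6) + (1)·(1.6) + (-3)·(2.6)) / 4 = -13/4 = -3.25
  S[V,V] = ((-0.4)·(-0.4) + (-5.4)·(-5.4) + (1.6)·(1.6) + (1.6)·(1.6) + (2.6)·(2.6)) / 4 = 41.2/4 = 10.3
  S = [[5.5, -3.25],
 [-3.25, 10.3]].

Step 3 — invert S. det(S) = 5.5·10.3 - (-3.25)² = 46.0875.
  S^{-1} = (1/det) · [[d, -b], [-b, a]] = [[0.2235, 0.0705],
 [0.0705, 0.1193]].

Step 4 — quadratic form (x̄ - mu_0)^T · S^{-1} · (x̄ - mu_0):
  S^{-1} · (x̄ - mu_0) = (0.6043, 0.7149),
  (x̄ - mu_0)^T · [...] = (1)·(0.6043) + (5.4)·(0.7149) = 4.465.

Step 5 — scale by n: T² = 5 · 4.465 = 22.3249.

T² ≈ 22.3249


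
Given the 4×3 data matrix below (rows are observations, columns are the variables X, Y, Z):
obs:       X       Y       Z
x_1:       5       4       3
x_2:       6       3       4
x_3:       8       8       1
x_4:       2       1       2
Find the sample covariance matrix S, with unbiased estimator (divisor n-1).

Step 1 — column means:
  mean(X) = (5 + 6 + 8 + 2) / 4 = 21/4 = 5.25
  mean(Y) = (4 + 3 + 8 + 1) / 4 = 16/4 = 4
  mean(Z) = (3 + 4 + 1 + 2) / 4 = 10/4 = 2.5

Step 2 — sample covariance S[i,j] = (1/(n-1)) · Σ_k (x_{k,i} - mean_i) · (x_{k,j} - mean_j), with n-1 = 3.
  S[X,X] = ((-0.25)·(-0.25) + (0.75)·(0.75) + (2.75)·(2.75) + (-3.25)·(-3.25)) / 3 = 18.75/3 = 6.25
  S[X,Y] = ((-0.25)·(0) + (0.75)·(-1) + (2.75)·(4) + (-3.25)·(-3)) / 3 = 20/3 = 6.6667
  S[X,Z] = ((-0.25)·(0.5) + (0.75)·(1.5) + (2.75)·(-1.5) + (-3.25)·(-0.5)) / 3 = -1.5/3 = -0.5
  S[Y,Y] = ((0)·(0) + (-1)·(-1) + (4)·(4) + (-3)·(-3)) / 3 = 26/3 = 8.6667
  S[Y,Z] = ((0)·(0.5) + (-1)·(1.5) + (4)·(-1.5) + (-3)·(-0.5)) / 3 = -6/3 = -2
  S[Z,Z] = ((0.5)·(0.5) + (1.5)·(1.5) + (-1.5)·(-1.5) + (-0.5)·(-0.5)) / 3 = 5/3 = 1.6667

S is symmetric (S[j,i] = S[i,j]). Assembling:

S = [[6.25, 6.6667, -0.5],
 [6.6667, 8.6667, -2],
 [-0.5, -2, 1.6667]]


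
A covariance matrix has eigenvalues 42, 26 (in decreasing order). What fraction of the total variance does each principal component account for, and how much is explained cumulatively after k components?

Step 1 — total variance = trace(Sigma) = Σ λ_i = 42 + 26 = 68.

Step 2 — fraction explained by component i = λ_i / Σ λ:
  PC1: 42/68 = 0.6176
  PC2: 26/68 = 0.3824

Step 3 — cumulative fraction after k components = (λ_1 + ... + λ_k) / Σ λ:
  k = 1: 42/68 = 0.6176
  k = 2: (42 + 26)/68 = 68/68 = 1

Summary (fraction, with percent):

explained: PC1 0.6176 (61.76%), PC2 0.3824 (38.24%);  cumulative: 0.6176, 1


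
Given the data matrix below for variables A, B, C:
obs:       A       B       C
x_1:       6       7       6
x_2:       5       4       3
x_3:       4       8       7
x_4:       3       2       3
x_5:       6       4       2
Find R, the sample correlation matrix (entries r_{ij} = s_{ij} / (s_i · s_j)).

Step 1 — column means:
  mean(A) = (6 + 5 + 4 + 3 + 6) / 5 = 24/5 = 4.8
  mean(B) = (7 + 4 + 8 + 2 + 4) / 5 = 25/5 = 5
  mean(C) = (6 + 3 + 7 + 3 + 2) / 5 = 21/5 = 4.2

Step 2 — sample variances and covariances s[i,j] = (1/(n-1)) · Σ_k (x_{k,i} - mean_i) · (x_{k,j} - mean_j), with n-1 = 4:
  s[A,A] = ((1.2)·(1.2) + (0.2)·(0.2) + (-0.8)·(-0.8) + (-1.8)·(-1.8) + (1.2)·(1.2)) / 4 = 6.8/4 = 1.7
  s[A,B] = ((1.2)·(2) + (0.2)·(-1) + (-0.8)·(3) + (-1.8)·(-3) + (1.2)·(-1)) / 4 = 4/4 = 1
  s[A,C] = ((1.2)·(1.8) + (0.2)·(-1.2) + (-0.8)·(2.8) + (-1.8)·(-1.2) + (1.2)·(-2.2)) / 4 = -0.8/4 = -0.2
  s[B,B] = ((2)·(2) + (-1)·(-1) + (3)·(3) + (-3)·(-3) + (-1)·(-1)) / 4 = 24/4 = 6
  s[B,C] = ((2)·(1.8) + (-1)·(-1.2) + (3)·(2.8) + (-3)·(-1.2) + (-1)·(-2.2)) / 4 = 19/4 = 4.75
  s[C,C] = ((1.8)·(1.8) + (-1.2)·(-1.2) + (2.8)·(2.8) + (-1.2)·(-1.2) + (-2.2)·(-2.2)) / 4 = 18.8/4 = 4.7
  Sample standard deviations s_i = √(s[i,i]):
  s(A) = √(1.7) = 1.3038
  s(B) = √(6) = 2.4495
  s(C) = √(4.7) = 2.1679

Step 3 — r_{ij} = s_{ij} / (s_i · s_j):
  r[A,A] = 1 (diagonal).
  r[A,B] = 1 / (1.3038 · 2.4495) = 1 / 3.1937 = 0.3131
  r[A,C] = -0.2 / (1.3038 · 2.1679) = -0.2 / 2.8267 = -0.0708
  r[B,B] = 1 (diagonal).
  r[B,C] = 4.75 / (2.4495 · 2.1679) = 4.75 / 5.3104 = 0.8945
  r[C,C] = 1 (diagonal).

R is symmetric with unit diagonal. Assembling:

R = [[1, 0.3131, -0.0708],
 [0.3131, 1, 0.8945],
 [-0.0708, 0.8945, 1]]


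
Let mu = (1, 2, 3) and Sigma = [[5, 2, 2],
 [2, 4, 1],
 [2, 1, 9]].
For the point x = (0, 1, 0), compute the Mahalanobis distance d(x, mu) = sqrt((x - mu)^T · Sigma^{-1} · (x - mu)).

Step 1 — centre the observation: (x - mu) = (-1, -1, -3).

Step 2 — invert Sigma (cofactor / det for 3×3, or solve directly):
  Sigma^{-1} = [[0.2672, -0.1221, -0.0458],
 [-0.1221, 0.313, -0.0076],
 [-0.0458, -0.0076, 0.1221]].

Step 3 — form the quadratic (x - mu)^T · Sigma^{-1} · (x - mu):
  Sigma^{-1} · (x - mu) = (-0.0076, -0.1679, -0.313).
  (x - mu)^T · [Sigma^{-1} · (x - mu)] = (-1)·(-0.0076) + (-1)·(-0.1679) + (-3)·(-0.313) = 1.1145.

Step 4 — take square root: d = √(1.1145) ≈ 1.0557.

d(x, mu) = √(1.1145) ≈ 1.0557


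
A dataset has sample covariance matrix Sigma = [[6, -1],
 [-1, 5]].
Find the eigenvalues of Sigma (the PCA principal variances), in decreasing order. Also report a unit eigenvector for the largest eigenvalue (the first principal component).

Step 1 — characteristic polynomial of 2×2 Sigma:
  det(Sigma - λI) = λ² - trace · λ + det = 0.
  trace = 6 + 5 = 11, det = 6·5 - (-1)² = 29.
Step 2 — discriminant:
  Δ = trace² - 4·det = 121 - 116 = 5.
Step 3 — eigenvalues:
  λ = (trace ± √Δ)/2 = (11 ± 2.2361)/2,
  λ_1 = 6.618,  λ_2 = 4.382.

Step 4 — unit eigenvector for λ_1: solve (Sigma - λ_1 I)v = 0. First row:
  (6 - 6.618)·v_x + (-1)·v_y = 0, i.e. (-0.618)·v_x + (-1)·v_y = 0,
  so v ∝ (b, λ_1 - a) = (-1, 0.618); multiply by -1 so the first entry is positive: u = (1, -0.618).
  ||u|| = √((1)² + (-0.618)²) = √(1.382) ≈ 1.1756,
  v_1 = u/||u|| ≈ (0.8507, -0.5257) (||v_1|| = 1).

λ_1 = 6.618,  λ_2 = 4.382;  v_1 ≈ (0.8507, -0.5257)


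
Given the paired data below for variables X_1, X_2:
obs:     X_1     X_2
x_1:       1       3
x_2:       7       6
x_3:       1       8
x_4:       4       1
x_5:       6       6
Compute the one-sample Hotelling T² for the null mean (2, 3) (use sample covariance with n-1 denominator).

Step 1 — sample mean vector:
  mean(X_1) = (1 + 7 + 1 + 4 + 6) / 5 = 19/5 = 3.8
  mean(X_2) = (3 + 6 + 8 + 1 + 6) / 5 = 24/5 = 4.8
  x̄ = (3.8, 4.8),  deviation x̄ - mu_0 = (3.8, 4.8) - (2, 3) = (1.8, 1.8).

Step 2 — sample covariance matrix, S[i,j] = (1/(n-1)) · Σ_k (x_{k,i} - mean_i) · (x_{k,j} - mean_j), divisor n-1 = 4:
  S[X_1,X_1] = ((-2.8)·(-2.8) + (3.2)·(3.2) + (-2.8)·(-2.8) + (0.2)·(0.2) + (2.2)·(2.2)) / 4 = 30.8/4 = 7.7
  S[X_1,X_2] = ((-2.8)·(-1.8) + (3.2)·(1.2) + (-2.8)·(3.2) + (0.2)·(-3.8) + (2.2)·(1.2)) / 4 = 1.8/4 = 0.45
  S[X_2,X_2] = ((-1.8)·(-1.8) + (1.2)·(1.2) + (3.2)·(3.2) + (-3.8)·(-3.8) + (1.2)·(1.2)) / 4 = 30.8/4 = 7.7
  S = [[7.7, 0.45],
 [0.45, 7.7]].

Step 3 — invert S. det(S) = 7.7·7.7 - (0.45)² = 59.0875.
  S^{-1} = (1/det) · [[d, -b], [-b, a]] = [[0.1303, -0.0076],
 [-0.0076, 0.1303]].

Step 4 — quadratic form (x̄ - mu_0)^T · S^{-1} · (x̄ - mu_0):
  S^{-1} · (x̄ - mu_0) = (0.2209, 0.2209),
  (x̄ - mu_0)^T · [...] = (1.8)·(0.2209) + (1.8)·(0.2209) = 0.7951.

Step 5 — scale by n: T² = 5 · 0.7951 = 3.9755.

T² ≈ 3.9755


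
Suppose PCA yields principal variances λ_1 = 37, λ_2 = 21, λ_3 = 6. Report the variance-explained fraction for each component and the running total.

Step 1 — total variance = trace(Sigma) = Σ λ_i = 37 + 21 + 6 = 64.

Step 2 — fraction explained by component i = λ_i / Σ λ:
  PC1: 37/64 = 0.5781
  PC2: 21/64 = 0.3281
  PC3: 6/64 = 0.0938

Step 3 — cumulative fraction after k components = (λ_1 + ... + λ_k) / Σ λ:
  k = 1: 37/64 = 0.5781
  k = 2: (37 + 21)/64 = 58/64 = 0.9062
  k = 3: (37 + 21 + 6)/64 = 64/64 = 1

Summary (fraction, with percent):

explained: PC1 0.5781 (57.81%), PC2 0.3281 (32.81%), PC3 0.0938 (9.38%);  cumulative: 0.5781, 0.9062, 1


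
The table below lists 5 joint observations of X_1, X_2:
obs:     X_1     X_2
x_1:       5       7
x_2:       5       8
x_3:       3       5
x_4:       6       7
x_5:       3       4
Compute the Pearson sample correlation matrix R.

Step 1 — column means:
  mean(X_1) = (5 + 5 + 3 + 6 + 3) / 5 = 22/5 = 4.4
  mean(X_2) = (7 + 8 + 5 + 7 + 4) / 5 = 31/5 = 6.2

Step 2 — sample variances and covariances s[i,j] = (1/(n-1)) · Σ_k (x_{k,i} - mean_i) · (x_{k,j} - mean_j), with n-1 = 4:
  s[X_1,X_1] = ((0.6)·(0.6) + (0.6)·(0.6) + (-1.4)·(-1.4) + (1.6)·(1.6) + (-1.4)·(-1.4)) / 4 = 7.2/4 = 1.8
  s[X_1,X_2] = ((0.6)·(0.8) + (0.6)·(1.8) + (-1.4)·(-1.2) + (1.6)·(0.8) + (-1.4)·(-2.2)) / 4 = 7.6/4 = 1.9
  s[X_2,X_2] = ((0.8)·(0.8) + (1.8)·(1.8) + (-1.2)·(-1.2) + (0.8)·(0.8) + (-2.2)·(-2.2)) / 4 = 10.8/4 = 2.7
  Sample standard deviations s_i = √(s[i,i]):
  s(X_1) = √(1.8) = 1.3416
  s(X_2) = √(2.7) = 1.6432

Step 3 — r_{ij} = s_{ij} / (s_i · s_j):
  r[X_1,X_1] = 1 (diagonal).
  r[X_1,X_2] = 1.9 / (1.3416 · 1.6432) = 1.9 / 2.2045 = 0.8619
  r[X_2,X_2] = 1 (diagonal).

R is symmetric with unit diagonal. Assembling:

R = [[1, 0.8619],
 [0.8619, 1]]


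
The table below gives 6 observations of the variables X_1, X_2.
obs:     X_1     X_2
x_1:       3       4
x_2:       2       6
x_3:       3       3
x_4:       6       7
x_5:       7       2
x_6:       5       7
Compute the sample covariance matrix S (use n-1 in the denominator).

Step 1 — column means:
  mean(X_1) = (3 + 2 + 3 + 6 + 7 + 5) / 6 = 26/6 = 4.3333
  mean(X_2) = (4 + 6 + 3 + 7 + 2 + 7) / 6 = 29/6 = 4.8333

Step 2 — sample covariance S[i,j] = (1/(n-1)) · Σ_k (x_{k,i} - mean_i) · (x_{k,j} - mean_j), with n-1 = 5.
  S[X_1,X_1] = ((-1.3333)·(-1.3333) + (-2.3333)·(-2.3333) + (-1.3333)·(-1.3333) + (1.6667)·(1.6667) + (2.6667)·(2.6667) + (0.6667)·(0.6667)) / 5 = 19.3333/5 = 3.8667
  S[X_1,X_2] = ((-1.3333)·(-0.8333) + (-2.3333)·(1.1667) + (-1.3333)·(-1.8333) + (1.6667)·(2.1667) + (2.6667)·(-2.8333) + (0.6667)·(2.1667)) / 5 = -1.6667/5 = -0.3333
  S[X_2,X_2] = ((-0.8333)·(-0.8333) + (1.1667)·(1.1667) + (-1.8333)·(-1.8333) + (2.1667)·(2.1667) + (-2.8333)·(-2.8333) + (2.1667)·(2.1667)) / 5 = 22.8333/5 = 4.5667

S is symmetric (S[j,i] = S[i,j]). Assembling:

S = [[3.8667, -0.3333],
 [-0.3333, 4.5667]]


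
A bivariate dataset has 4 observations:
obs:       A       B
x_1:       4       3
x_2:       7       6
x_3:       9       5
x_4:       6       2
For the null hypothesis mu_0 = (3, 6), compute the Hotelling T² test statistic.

Step 1 — sample mean vector:
  mean(A) = (4 + 7 + 9 + 6) / 4 = 26/4 = 6.5
  mean(B) = (3 + 6 + 5 + 2) / 4 = 16/4 = 4
  x̄ = (6.5, 4),  deviation x̄ - mu_0 = (6.5, 4) - (3, 6) = (3.5, -2).

Step 2 — sample covariance matrix, S[i,j] = (1/(n-1)) · Σ_k (x_{k,i} - mean_i) · (x_{k,j} - mean_j), divisor n-1 = 3:
  S[A,A] = ((-2.5)·(-2.5) + (0.5)·(0.5) + (2.5)·(2.5) + (-0.5)·(-0.5)) / 3 = 13/3 = 4.3333
  S[A,B] = ((-2.5)·(-1) + (0.5)·(2) + (2.5)·(1) + (-0.5)·(-2)) / 3 = 7/3 = 2.3333
  S[B,B] = ((-1)·(-1) + (2)·(2) + (1)·(1) + (-2)·(-2)) / 3 = 10/3 = 3.3333
  S = [[4.3333, 2.3333],
 [2.3333, 3.3333]].

Step 3 — invert S. det(S) = 4.3333·3.3333 - (2.3333)² = 9.
  S^{-1} = (1/det) · [[d, -b], [-b, a]] = [[0.3704, -0.2593],
 [-0.2593, 0.4815]].

Step 4 — quadratic form (x̄ - mu_0)^T · S^{-1} · (x̄ - mu_0):
  S^{-1} · (x̄ - mu_0) = (1.8148, -1.8704),
  (x̄ - mu_0)^T · [...] = (3.5)·(1.8148) + (-2)·(-1.8704) = 10.0926.

Step 5 — scale by n: T² = 4 · 10.0926 = 40.3704.

T² ≈ 40.3704


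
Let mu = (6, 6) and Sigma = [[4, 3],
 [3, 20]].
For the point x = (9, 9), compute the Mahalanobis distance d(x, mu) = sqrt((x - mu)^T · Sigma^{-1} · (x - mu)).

Step 1 — centre the observation: (x - mu) = (3, 3).

Step 2 — invert Sigma. det(Sigma) = 4·20 - (3)² = 71.
  Sigma^{-1} = (1/det) · [[d, -b], [-b, a]] = [[0.2817, -0.0423],
 [-0.0423, 0.0563]].

Step 3 — form the quadratic (x - mu)^T · Sigma^{-1} · (x - mu):
  Sigma^{-1} · (x - mu) = (0.7183, 0.0423).
  (x - mu)^T · [Sigma^{-1} · (x - mu)] = (3)·(0.7183) + (3)·(0.0423) = 2.2817.

Step 4 — take square root: d = √(2.2817) ≈ 1.5105.

d(x, mu) = √(2.2817) ≈ 1.5105


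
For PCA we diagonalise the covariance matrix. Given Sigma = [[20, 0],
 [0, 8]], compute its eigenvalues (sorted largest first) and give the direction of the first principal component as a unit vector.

Step 1 — characteristic polynomial of 2×2 Sigma:
  det(Sigma - λI) = λ² - trace · λ + det = 0.
  trace = 20 + 8 = 28, det = 20·8 - (0)² = 160.
Step 2 — discriminant:
  Δ = trace² - 4·det = 784 - 640 = 144.
Step 3 — eigenvalues:
  λ = (trace ± √Δ)/2 = (28 ± 12)/2,
  λ_1 = 20,  λ_2 = 8.

Step 4 — unit eigenvector for λ_1: Sigma is diagonal, so its eigenvectors are the coordinate axes. λ_1 = 20 is the diagonal entry on the first coordinate axis, hence
  v_1 = (1, 0) (||v_1|| = 1).

λ_1 = 20,  λ_2 = 8;  v_1 ≈ (1, 0)


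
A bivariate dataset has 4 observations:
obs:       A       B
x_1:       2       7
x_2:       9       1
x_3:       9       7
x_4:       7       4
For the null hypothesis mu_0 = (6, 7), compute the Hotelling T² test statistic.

Step 1 — sample mean vector:
  mean(A) = (2 + 9 + 9 + 7) / 4 = 27/4 = 6.75
  mean(B) = (7 + 1 + 7 + 4) / 4 = 19/4 = 4.75
  x̄ = (6.75, 4.75),  deviation x̄ - mu_0 = (6.75, 4.75) - (6, 7) = (0.75, -2.25).

Step 2 — sample covariance matrix, S[i,j] = (1/(n-1)) · Σ_k (x_{k,i} - mean_i) · (x_{k,j} - mean_j), divisor n-1 = 3:
  S[A,A] = ((-4.75)·(-4.75) + (2.25)·(2.25) + (2.25)·(2.25) + (0.25)·(0.25)) / 3 = 32.75/3 = 10.9167
  S[A,B] = ((-4.75)·(2.25) + (2.25)·(-3.75) + (2.25)·(2.25) + (0.25)·(-0.75)) / 3 = -14.25/3 = -4.75
  S[B,B] = ((2.25)·(2.25) + (-3.75)·(-3.75) + (2.25)·(2.25) + (-0.75)·(-0.75)) / 3 = 24.75/3 = 8.25
  S = [[10.9167, -4.75],
 [-4.75, 8.25]].

Step 3 — invert S. det(S) = 10.9167·8.25 - (-4.75)² = 67.5.
  S^{-1} = (1/det) · [[d, -b], [-b, a]] = [[0.1222, 0.0704],
 [0.0704, 0.1617]].

Step 4 — quadratic form (x̄ - mu_0)^T · S^{-1} · (x̄ - mu_0):
  S^{-1} · (x̄ - mu_0) = (-0.0667, -0.3111),
  (x̄ - mu_0)^T · [...] = (0.75)·(-0.0667) + (-2.25)·(-0.3111) = 0.65.

Step 5 — scale by n: T² = 4 · 0.65 = 2.6.

T² ≈ 2.6


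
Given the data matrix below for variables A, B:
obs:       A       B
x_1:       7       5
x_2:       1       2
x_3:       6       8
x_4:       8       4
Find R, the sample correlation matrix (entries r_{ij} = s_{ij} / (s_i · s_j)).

Step 1 — column means:
  mean(A) = (7 + 1 + 6 + 8) / 4 = 22/4 = 5.5
  mean(B) = (5 + 2 + 8 + 4) / 4 = 19/4 = 4.75

Step 2 — sample variances and covariances s[i,j] = (1/(n-1)) · Σ_k (x_{k,i} - mean_i) · (x_{k,j} - mean_j), with n-1 = 3:
  s[A,A] = ((1.5)·(1.5) + (-4.5)·(-4.5) + (0.5)·(0.5) + (2.5)·(2.5)) / 3 = 29/3 = 9.6667
  s[A,B] = ((1.5)·(0.25) + (-4.5)·(-2.75) + (0.5)·(3.25) + (2.5)·(-0.75)) / 3 = 12.5/3 = 4.1667
  s[B,B] = ((0.25)·(0.25) + (-2.75)·(-2.75) + (3.25)·(3.25) + (-0.75)·(-0.75)) / 3 = 18.75/3 = 6.25
  Sample standard deviations s_i = √(s[i,i]):
  s(A) = √(9.6667) = 3.1091
  s(B) = √(6.25) = 2.5

Step 3 — r_{ij} = s_{ij} / (s_i · s_j):
  r[A,A] = 1 (diagonal).
  r[A,B] = 4.1667 / (3.1091 · 2.5) = 4.1667 / 7.7728 = 0.5361
  r[B,B] = 1 (diagonal).

R is symmetric with unit diagonal. Assembling:

R = [[1, 0.5361],
 [0.5361, 1]]


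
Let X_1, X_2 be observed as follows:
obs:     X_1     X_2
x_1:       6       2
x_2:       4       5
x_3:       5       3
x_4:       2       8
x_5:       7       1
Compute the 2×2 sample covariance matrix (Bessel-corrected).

Step 1 — column means:
  mean(X_1) = (6 + 4 + 5 + 2 + 7) / 5 = 24/5 = 4.8
  mean(X_2) = (2 + 5 + 3 + 8 + 1) / 5 = 19/5 = 3.8

Step 2 — sample covariance S[i,j] = (1/(n-1)) · Σ_k (x_{k,i} - mean_i) · (x_{k,j} - mean_j), with n-1 = 4.
  S[X_1,X_1] = ((1.2)·(1.2) + (-0.8)·(-0.8) + (0.2)·(0.2) + (-2.8)·(-2.8) + (2.2)·(2.2)) / 4 = 14.8/4 = 3.7
  S[X_1,X_2] = ((1.2)·(-1.8) + (-0.8)·(1.2) + (0.2)·(-0.8) + (-2.8)·(4.2) + (2.2)·(-2.8)) / 4 = -21.2/4 = -5.3
  S[X_2,X_2] = ((-1.8)·(-1.8) + (1.2)·(1.2) + (-0.8)·(-0.8) + (4.2)·(4.2) + (-2.8)·(-2.8)) / 4 = 30.8/4 = 7.7

S is symmetric (S[j,i] = S[i,j]). Assembling:

S = [[3.7, -5.3],
 [-5.3, 7.7]]


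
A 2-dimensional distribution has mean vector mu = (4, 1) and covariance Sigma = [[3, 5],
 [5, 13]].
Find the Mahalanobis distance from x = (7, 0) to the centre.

Step 1 — centre the observation: (x - mu) = (3, -1).

Step 2 — invert Sigma. det(Sigma) = 3·13 - (5)² = 14.
  Sigma^{-1} = (1/det) · [[d, -b], [-b, a]] = [[0.9286, -0.3571],
 [-0.3571, 0.2143]].

Step 3 — form the quadratic (x - mu)^T · Sigma^{-1} · (x - mu):
  Sigma^{-1} · (x - mu) = (3.1429, -1.2857).
  (x - mu)^T · [Sigma^{-1} · (x - mu)] = (3)·(3.1429) + (-1)·(-1.2857) = 10.7143.

Step 4 — take square root: d = √(10.7143) ≈ 3.2733.

d(x, mu) = √(10.7143) ≈ 3.2733


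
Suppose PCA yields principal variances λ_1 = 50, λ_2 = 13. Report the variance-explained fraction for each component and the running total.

Step 1 — total variance = trace(Sigma) = Σ λ_i = 50 + 13 = 63.

Step 2 — fraction explained by component i = λ_i / Σ λ:
  PC1: 50/63 = 0.7937
  PC2: 13/63 = 0.2063

Step 3 — cumulative fraction after k components = (λ_1 + ... + λ_k) / Σ λ:
  k = 1: 50/63 = 0.7937
  k = 2: (50 + 13)/63 = 63/63 = 1

Summary (fraction, with percent):

explained: PC1 0.7937 (79.37%), PC2 0.2063 (20.63%);  cumulative: 0.7937, 1


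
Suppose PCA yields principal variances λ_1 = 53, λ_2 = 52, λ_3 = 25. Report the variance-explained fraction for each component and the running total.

Step 1 — total variance = trace(Sigma) = Σ λ_i = 53 + 52 + 25 = 130.

Step 2 — fraction explained by component i = λ_i / Σ λ:
  PC1: 53/130 = 0.4077
  PC2: 52/130 = 0.4
  PC3: 25/130 = 0.1923

Step 3 — cumulative fraction after k components = (λ_1 + ... + λ_k) / Σ λ:
  k = 1: 53/130 = 0.4077
  k = 2: (53 + 52)/130 = 105/130 = 0.8077
  k = 3: (53 + 52 + 25)/130 = 130/130 = 1

Summary (fraction, with percent):

explained: PC1 0.4077 (40.77%), PC2 0.4 (40%), PC3 0.1923 (19.23%);  cumulative: 0.4077, 0.8077, 1


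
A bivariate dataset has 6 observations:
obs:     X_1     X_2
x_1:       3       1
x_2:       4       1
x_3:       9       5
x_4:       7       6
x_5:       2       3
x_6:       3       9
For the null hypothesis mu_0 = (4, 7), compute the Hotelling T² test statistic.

Step 1 — sample mean vector:
  mean(X_1) = (3 + 4 + 9 + 7 + 2 + 3) / 6 = 28/6 = 4.6667
  mean(X_2) = (1 + 1 + 5 + 6 + 3 + 9) / 6 = 25/6 = 4.1667
  x̄ = (4.6667, 4.1667),  deviation x̄ - mu_0 = (4.6667, 4.1667) - (4, 7) = (0.6667, -2.8333).

Step 2 — sample covariance matrix, S[i,j] = (1/(n-1)) · Σ_k (x_{k,i} - mean_i) · (x_{k,j} - mean_j), divisor n-1 = 5:
  S[X_1,X_1] = ((-1.6667)·(-1.6667) + (-0.6667)·(-0.6667) + (4.3333)·(4.3333) + (2.3333)·(2.3333) + (-2.6667)·(-2.6667) + (-1.6667)·(-1.6667)) / 5 = 37.3333/5 = 7.4667
  S[X_1,X_2] = ((-1.6667)·(-3.1667) + (-0.6667)·(-3.1667) + (4.3333)·(0.8333) + (2.3333)·(1.8333) + (-2.6667)·(-1.1667) + (-1.6667)·(4.8333)) / 5 = 10.3333/5 = 2.0667
  S[X_2,X_2] = ((-3.1667)·(-3.1667) + (-3.1667)·(-3.1667) + (0.8333)·(0.8333) + (1.8333)·(1.8333) + (-1.1667)·(-1.1667) + (4.8333)·(4.8333)) / 5 = 48.8333/5 = 9.7667
  S = [[7.4667, 2.0667],
 [2.0667, 9.7667]].

Step 3 — invert S. det(S) = 7.4667·9.7667 - (2.0667)² = 68.6533.
  S^{-1} = (1/det) · [[d, -b], [-b, a]] = [[0.1423, -0.0301],
 [-0.0301, 0.1088]].

Step 4 — quadratic form (x̄ - mu_0)^T · S^{-1} · (x̄ - mu_0):
  S^{-1} · (x̄ - mu_0) = (0.1801, -0.3282),
  (x̄ - mu_0)^T · [...] = (0.6667)·(0.1801) + (-2.8333)·(-0.3282) = 1.05.

Step 5 — scale by n: T² = 6 · 1.05 = 6.3003.

T² ≈ 6.3003


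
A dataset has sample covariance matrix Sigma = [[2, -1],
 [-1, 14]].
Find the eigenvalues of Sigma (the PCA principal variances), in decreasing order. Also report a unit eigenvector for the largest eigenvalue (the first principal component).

Step 1 — characteristic polynomial of 2×2 Sigma:
  det(Sigma - λI) = λ² - trace · λ + det = 0.
  trace = 2 + 14 = 16, det = 2·14 - (-1)² = 27.
Step 2 — discriminant:
  Δ = trace² - 4·det = 256 - 108 = 148.
Step 3 — eigenvalues:
  λ = (trace ± √Δ)/2 = (16 ± 12.1655)/2,
  λ_1 = 14.0828,  λ_2 = 1.9172.

Step 4 — unit eigenvector for λ_1: solve (Sigma - λ_1 I)v = 0. First row:
  (2 - 14.0828)·v_x + (-1)·v_y = 0, i.e. (-12.0828)·v_x + (-1)·v_y = 0,
  so v ∝ (b, λ_1 - a) = (-1, 12.0828); multiply by -1 so the first entry is positive: u = (1, -12.0828).
  ||u|| = √((1)² + (-12.0828)²) = √(146.9932) ≈ 12.1241,
  v_1 = u/||u|| ≈ (0.0825, -0.9966) (||v_1|| = 1).

λ_1 = 14.0828,  λ_2 = 1.9172;  v_1 ≈ (0.0825, -0.9966)


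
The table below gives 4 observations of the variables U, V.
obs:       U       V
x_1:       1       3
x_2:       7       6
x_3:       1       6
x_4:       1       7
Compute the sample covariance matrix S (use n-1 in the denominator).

Step 1 — column means:
  mean(U) = (1 + 7 + 1 + 1) / 4 = 10/4 = 2.5
  mean(V) = (3 + 6 + 6 + 7) / 4 = 22/4 = 5.5

Step 2 — sample covariance S[i,j] = (1/(n-1)) · Σ_k (x_{k,i} - mean_i) · (x_{k,j} - mean_j), with n-1 = 3.
  S[U,U] = ((-1.5)·(-1.5) + (4.5)·(4.5) + (-1.5)·(-1.5) + (-1.5)·(-1.5)) / 3 = 27/3 = 9
  S[U,V] = ((-1.5)·(-2.5) + (4.5)·(0.5) + (-1.5)·(0.5) + (-1.5)·(1.5)) / 3 = 3/3 = 1
  S[V,V] = ((-2.5)·(-2.5) + (0.5)·(0.5) + (0.5)·(0.5) + (1.5)·(1.5)) / 3 = 9/3 = 3

S is symmetric (S[j,i] = S[i,j]). Assembling:

S = [[9, 1],
 [1, 3]]


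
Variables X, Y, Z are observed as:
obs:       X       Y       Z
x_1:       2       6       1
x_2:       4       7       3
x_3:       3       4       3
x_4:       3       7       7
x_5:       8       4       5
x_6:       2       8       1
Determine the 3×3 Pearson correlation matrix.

Step 1 — column means:
  mean(X) = (2 + 4 + 3 + 3 + 8 + 2) / 6 = 22/6 = 3.6667
  mean(Y) = (6 + 7 + 4 + 7 + 4 + 8) / 6 = 36/6 = 6
  mean(Z) = (1 + 3 + 3 + 7 + 5 + 1) / 6 = 20/6 = 3.3333

Step 2 — sample variances and covariances s[i,j] = (1/(n-1)) · Σ_k (x_{k,i} - mean_i) · (x_{k,j} - mean_j), with n-1 = 5:
  s[X,X] = ((-1.6667)·(-1.6667) + (0.3333)·(0.3333) + (-0.6667)·(-0.6667) + (-0.6667)·(-0.6667) + (4.3333)·(4.3333) + (-1.6667)·(-1.6667)) / 5 = 25.3333/5 = 5.0667
  s[X,Y] = ((-1.6667)·(0) + (0.3333)·(1) + (-0.6667)·(-2) + (-0.6667)·(1) + (4.3333)·(-2) + (-1.6667)·(2)) / 5 = -11/5 = -2.2
  s[X,Z] = ((-1.6667)·(-2.3333) + (0.3333)·(-0.3333) + (-0.6667)·(-0.3333) + (-0.6667)·(3.6667) + (4.3333)·(1.6667) + (-1.6667)·(-2.3333)) / 5 = 12.6667/5 = 2.5333
  s[Y,Y] = ((0)·(0) + (1)·(1) + (-2)·(-2) + (1)·(1) + (-2)·(-2) + (2)·(2)) / 5 = 14/5 = 2.8
  s[Y,Z] = ((0)·(-2.3333) + (1)·(-0.3333) + (-2)·(-0.3333) + (1)·(3.6667) + (-2)·(1.6667) + (2)·(-2.3333)) / 5 = -4/5 = -0.8
  s[Z,Z] = ((-2.3333)·(-2.3333) + (-0.3333)·(-0.3333) + (-0.3333)·(-0.3333) + (3.6667)·(3.6667) + (1.6667)·(1.6667) + (-2.3333)·(-2.3333)) / 5 = 27.3333/5 = 5.4667
  Sample standard deviations s_i = √(s[i,i]):
  s(X) = √(5.0667) = 2.2509
  s(Y) = √(2.8) = 1.6733
  s(Z) = √(5.4667) = 2.3381

Step 3 — r_{ij} = s_{ij} / (s_i · s_j):
  r[X,X] = 1 (diagonal).
  r[X,Y] = -2.2 / (2.2509 · 1.6733) = -2.2 / 3.7665 = -0.5841
  r[X,Z] = 2.5333 / (2.2509 · 2.3381) = 2.5333 / 5.2629 = 0.4814
  r[Y,Y] = 1 (diagonal).
  r[Y,Z] = -0.8 / (1.6733 · 2.3381) = -0.8 / 3.9124 = -0.2045
  r[Z,Z] = 1 (diagonal).

R is symmetric with unit diagonal. Assembling:

R = [[1, -0.5841, 0.4814],
 [-0.5841, 1, -0.2045],
 [0.4814, -0.2045, 1]]


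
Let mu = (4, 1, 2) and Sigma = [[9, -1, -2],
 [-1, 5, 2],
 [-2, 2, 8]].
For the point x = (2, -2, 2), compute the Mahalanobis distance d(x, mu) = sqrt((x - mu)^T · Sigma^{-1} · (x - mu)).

Step 1 — centre the observation: (x - mu) = (-2, -3, 0).

Step 2 — invert Sigma (cofactor / det for 3×3, or solve directly):
  Sigma^{-1} = [[0.1184, 0.0132, 0.0263],
 [0.0132, 0.2237, -0.0526],
 [0.0263, -0.0526, 0.1447]].

Step 3 — form the quadratic (x - mu)^T · Sigma^{-1} · (x - mu):
  Sigma^{-1} · (x - mu) = (-0.2763, -0.6974, 0.1053).
  (x - mu)^T · [Sigma^{-1} · (x - mu)] = (-2)·(-0.2763) + (-3)·(-0.6974) + (0)·(0.1053) = 2.6447.

Step 4 — take square root: d = √(2.6447) ≈ 1.6263.

d(x, mu) = √(2.6447) ≈ 1.6263


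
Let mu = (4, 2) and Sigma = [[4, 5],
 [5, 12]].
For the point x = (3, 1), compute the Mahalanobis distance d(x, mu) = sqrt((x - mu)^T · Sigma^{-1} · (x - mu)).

Step 1 — centre the observation: (x - mu) = (-1, -1).

Step 2 — invert Sigma. det(Sigma) = 4·12 - (5)² = 23.
  Sigma^{-1} = (1/det) · [[d, -b], [-b, a]] = [[0.5217, -0.2174],
 [-0.2174, 0.1739]].

Step 3 — form the quadratic (x - mu)^T · Sigma^{-1} · (x - mu):
  Sigma^{-1} · (x - mu) = (-0.3043, 0.0435).
  (x - mu)^T · [Sigma^{-1} · (x - mu)] = (-1)·(-0.3043) + (-1)·(0.0435) = 0.2609.

Step 4 — take square root: d = √(0.2609) ≈ 0.5108.

d(x, mu) = √(0.2609) ≈ 0.5108


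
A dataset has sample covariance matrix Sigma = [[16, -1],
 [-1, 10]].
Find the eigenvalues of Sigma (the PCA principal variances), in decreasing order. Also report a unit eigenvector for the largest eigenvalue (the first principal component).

Step 1 — characteristic polynomial of 2×2 Sigma:
  det(Sigma - λI) = λ² - trace · λ + det = 0.
  trace = 16 + 10 = 26, det = 16·10 - (-1)² = 159.
Step 2 — discriminant:
  Δ = trace² - 4·det = 676 - 636 = 40.
Step 3 — eigenvalues:
  λ = (trace ± √Δ)/2 = (26 ± 6.3246)/2,
  λ_1 = 16.1623,  λ_2 = 9.8377.

Step 4 — unit eigenvector for λ_1: solve (Sigma - λ_1 I)v = 0. First row:
  (16 - 16.1623)·v_x + (-1)·v_y = 0, i.e. (-0.1623)·v_x + (-1)·v_y = 0,
  so v ∝ (b, λ_1 - a) = (-1, 0.1623); multiply by -1 so the first entry is positive: u = (1, -0.1623).
  ||u|| = √((1)² + (-0.1623)²) = √(1.0263) ≈ 1.0131,
  v_1 = u/||u|| ≈ (0.9871, -0.1602) (||v_1|| = 1).

λ_1 = 16.1623,  λ_2 = 9.8377;  v_1 ≈ (0.9871, -0.1602)


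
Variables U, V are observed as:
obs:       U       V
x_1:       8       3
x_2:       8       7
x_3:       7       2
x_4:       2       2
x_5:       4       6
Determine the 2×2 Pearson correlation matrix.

Step 1 — column means:
  mean(U) = (8 + 8 + 7 + 2 + 4) / 5 = 29/5 = 5.8
  mean(V) = (3 + 7 + 2 + 2 + 6) / 5 = 20/5 = 4

Step 2 — sample variances and covariances s[i,j] = (1/(n-1)) · Σ_k (x_{k,i} - mean_i) · (x_{k,j} - mean_j), with n-1 = 4:
  s[U,U] = ((2.2)·(2.2) + (2.2)·(2.2) + (1.2)·(1.2) + (-3.8)·(-3.8) + (-1.8)·(-1.8)) / 4 = 28.8/4 = 7.2
  s[U,V] = ((2.2)·(-1) + (2.2)·(3) + (1.2)·(-2) + (-3.8)·(-2) + (-1.8)·(2)) / 4 = 6/4 = 1.5
  s[V,V] = ((-1)·(-1) + (3)·(3) + (-2)·(-2) + (-2)·(-2) + (2)·(2)) / 4 = 22/4 = 5.5
  Sample standard deviations s_i = √(s[i,i]):
  s(U) = √(7.2) = 2.6833
  s(V) = √(5.5) = 2.3452

Step 3 — r_{ij} = s_{ij} / (s_i · s_j):
  r[U,U] = 1 (diagonal).
  r[U,V] = 1.5 / (2.6833 · 2.3452) = 1.5 / 6.2929 = 0.2384
  r[V,V] = 1 (diagonal).

R is symmetric with unit diagonal. Assembling:

R = [[1, 0.2384],
 [0.2384, 1]]


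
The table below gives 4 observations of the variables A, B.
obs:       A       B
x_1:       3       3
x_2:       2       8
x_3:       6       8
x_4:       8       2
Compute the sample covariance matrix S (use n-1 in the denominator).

Step 1 — column means:
  mean(A) = (3 + 2 + 6 + 8) / 4 = 19/4 = 4.75
  mean(B) = (3 + 8 + 8 + 2) / 4 = 21/4 = 5.25

Step 2 — sample covariance S[i,j] = (1/(n-1)) · Σ_k (x_{k,i} - mean_i) · (x_{k,j} - mean_j), with n-1 = 3.
  S[A,A] = ((-1.75)·(-1.75) + (-2.75)·(-2.75) + (1.25)·(1.25) + (3.25)·(3.25)) / 3 = 22.75/3 = 7.5833
  S[A,B] = ((-1.75)·(-2.25) + (-2.75)·(2.75) + (1.25)·(2.75) + (3.25)·(-3.25)) / 3 = -10.75/3 = -3.5833
  S[B,B] = ((-2.25)·(-2.25) + (2.75)·(2.75) + (2.75)·(2.75) + (-3.25)·(-3.25)) / 3 = 30.75/3 = 10.25

S is symmetric (S[j,i] = S[i,j]). Assembling:

S = [[7.5833, -3.5833],
 [-3.5833, 10.25]]


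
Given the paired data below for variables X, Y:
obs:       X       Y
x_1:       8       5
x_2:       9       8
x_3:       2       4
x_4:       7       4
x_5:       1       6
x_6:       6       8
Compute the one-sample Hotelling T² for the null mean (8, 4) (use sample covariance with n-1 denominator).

Step 1 — sample mean vector:
  mean(X) = (8 + 9 + 2 + 7 + 1 + 6) / 6 = 33/6 = 5.5
  mean(Y) = (5 + 8 + 4 + 4 + 6 + 8) / 6 = 35/6 = 5.8333
  x̄ = (5.5, 5.8333),  deviation x̄ - mu_0 = (5.5, 5.8333) - (8, 4) = (-2.5, 1.8333).

Step 2 — sample covariance matrix, S[i,j] = (1/(n-1)) · Σ_k (x_{k,i} - mean_i) · (x_{k,j} - mean_j), divisor n-1 = 5:
  S[X,X] = ((2.5)·(2.5) + (3.5)·(3.5) + (-3.5)·(-3.5) + (1.5)·(1.5) + (-4.5)·(-4.5) + (0.5)·(0.5)) / 5 = 53.5/5 = 10.7
  S[X,Y] = ((2.5)·(-0.8333) + (3.5)·(2.1667) + (-3.5)·(-1.8333) + (1.5)·(-1.8333) + (-4.5)·(0.1667) + (0.5)·(2.1667)) / 5 = 9.5/5 = 1.9
  S[Y,Y] = ((-0.8333)·(-0.8333) + (2.1667)·(2.1667) + (-1.8333)·(-1.8333) + (-1.8333)·(-1.8333) + (0.1667)·(0.1667) + (2.1667)·(2.1667)) / 5 = 16.8333/5 = 3.3667
  S = [[10.7, 1.9],
 [1.9, 3.3667]].

Step 3 — invert S. det(S) = 10.7·3.3667 - (1.9)² = 32.4133.
  S^{-1} = (1/det) · [[d, -b], [-b, a]] = [[0.1039, -0.0586],
 [-0.0586, 0.3301]].

Step 4 — quadratic form (x̄ - mu_0)^T · S^{-1} · (x̄ - mu_0):
  S^{-1} · (x̄ - mu_0) = (-0.3671, 0.7517),
  (x̄ - mu_0)^T · [...] = (-2.5)·(-0.3671) + (1.8333)·(0.7517) = 2.296.

Step 5 — scale by n: T² = 6 · 2.296 = 13.7762.

T² ≈ 13.7762


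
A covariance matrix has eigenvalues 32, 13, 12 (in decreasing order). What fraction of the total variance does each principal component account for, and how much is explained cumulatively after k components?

Step 1 — total variance = trace(Sigma) = Σ λ_i = 32 + 13 + 12 = 57.

Step 2 — fraction explained by component i = λ_i / Σ λ:
  PC1: 32/57 = 0.5614
  PC2: 13/57 = 0.2281
  PC3: 12/57 = 0.2105

Step 3 — cumulative fraction after k components = (λ_1 + ... + λ_k) / Σ λ:
  k = 1: 32/57 = 0.5614
  k = 2: (32 + 13)/57 = 45/57 = 0.7895
  k = 3: (32 + 13 + 12)/57 = 57/57 = 1

Summary (fraction, with percent):

explained: PC1 0.5614 (56.14%), PC2 0.2281 (22.81%), PC3 0.2105 (21.05%);  cumulative: 0.5614, 0.7895, 1


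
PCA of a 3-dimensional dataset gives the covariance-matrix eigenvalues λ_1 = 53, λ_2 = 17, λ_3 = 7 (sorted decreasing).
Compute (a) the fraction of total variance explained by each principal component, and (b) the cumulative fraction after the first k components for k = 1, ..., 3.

Step 1 — total variance = trace(Sigma) = Σ λ_i = 53 + 17 + 7 = 77.

Step 2 — fraction explained by component i = λ_i / Σ λ:
  PC1: 53/77 = 0.6883
  PC2: 17/77 = 0.2208
  PC3: 7/77 = 0.0909

Step 3 — cumulative fraction after k components = (λ_1 + ... + λ_k) / Σ λ:
  k = 1: 53/77 = 0.6883
  k = 2: (53 + 17)/77 = 70/77 = 0.9091
  k = 3: (53 + 17 + 7)/77 = 77/77 = 1

Summary (fraction, with percent):

explained: PC1 0.6883 (68.83%), PC2 0.2208 (22.08%), PC3 0.0909 (9.09%);  cumulative: 0.6883, 0.9091, 1


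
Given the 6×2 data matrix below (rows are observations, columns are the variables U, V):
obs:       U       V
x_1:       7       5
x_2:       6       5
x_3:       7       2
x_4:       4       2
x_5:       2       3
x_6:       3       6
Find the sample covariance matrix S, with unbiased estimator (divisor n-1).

Step 1 — column means:
  mean(U) = (7 + 6 + 7 + 4 + 2 + 3) / 6 = 29/6 = 4.8333
  mean(V) = (5 + 5 + 2 + 2 + 3 + 6) / 6 = 23/6 = 3.8333

Step 2 — sample covariance S[i,j] = (1/(n-1)) · Σ_k (x_{k,i} - mean_i) · (x_{k,j} - mean_j), with n-1 = 5.
  S[U,U] = ((2.1667)·(2.1667) + (1.1667)·(1.1667) + (2.1667)·(2.1667) + (-0.8333)·(-0.8333) + (-2.8333)·(-2.8333) + (-1.8333)·(-1.8333)) / 5 = 22.8333/5 = 4.5667
  S[U,V] = ((2.1667)·(1.1667) + (1.1667)·(1.1667) + (2.1667)·(-1.8333) + (-0.8333)·(-1.8333) + (-2.8333)·(-0.8333) + (-1.8333)·(2.1667)) / 5 = -0.1667/5 = -0.0333
  S[V,V] = ((1.1667)·(1.1667) + (1.1667)·(1.1667) + (-1.8333)·(-1.8333) + (-1.8333)·(-1.8333) + (-0.8333)·(-0.8333) + (2.1667)·(2.1667)) / 5 = 14.8333/5 = 2.9667

S is symmetric (S[j,i] = S[i,j]). Assembling:

S = [[4.5667, -0.0333],
 [-0.0333, 2.9667]]


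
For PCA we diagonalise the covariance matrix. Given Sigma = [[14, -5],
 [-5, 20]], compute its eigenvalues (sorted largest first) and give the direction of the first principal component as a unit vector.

Step 1 — characteristic polynomial of 2×2 Sigma:
  det(Sigma - λI) = λ² - trace · λ + det = 0.
  trace = 14 + 20 = 34, det = 14·20 - (-5)² = 255.
Step 2 — discriminant:
  Δ = trace² - 4·det = 1156 - 1020 = 136.
Step 3 — eigenvalues:
  λ = (trace ± √Δ)/2 = (34 ± 11.6619)/2,
  λ_1 = 22.831,  λ_2 = 11.169.

Step 4 — unit eigenvector for λ_1: solve (Sigma - λ_1 I)v = 0. First row:
  (14 - 22.831)·v_x + (-5)·v_y = 0, i.e. (-8.831)·v_x + (-5)·v_y = 0,
  so v ∝ (b, λ_1 - a) = (-5, 8.831); multiply by -1 so the first entry is positive: u = (5, -8.831).
  ||u|| = √((5)² + (-8.831)²) = √(102.9857) ≈ 10.1482,
  v_1 = u/||u|| ≈ (0.4927, -0.8702) (||v_1|| = 1).

λ_1 = 22.831,  λ_2 = 11.169;  v_1 ≈ (0.4927, -0.8702)


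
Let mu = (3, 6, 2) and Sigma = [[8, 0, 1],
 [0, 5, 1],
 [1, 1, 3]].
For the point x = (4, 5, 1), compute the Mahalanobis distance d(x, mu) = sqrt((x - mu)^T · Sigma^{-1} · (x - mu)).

Step 1 — centre the observation: (x - mu) = (1, -1, -1).

Step 2 — invert Sigma (cofactor / det for 3×3, or solve directly):
  Sigma^{-1} = [[0.1308, 0.0093, -0.0467],
 [0.0093, 0.215, -0.0748],
 [-0.0467, -0.0748, 0.3738]].

Step 3 — form the quadratic (x - mu)^T · Sigma^{-1} · (x - mu):
  Sigma^{-1} · (x - mu) = (0.1682, -0.1308, -0.3458).
  (x - mu)^T · [Sigma^{-1} · (x - mu)] = (1)·(0.1682) + (-1)·(-0.1308) + (-1)·(-0.3458) = 0.6449.

Step 4 — take square root: d = √(0.6449) ≈ 0.803.

d(x, mu) = √(0.6449) ≈ 0.803


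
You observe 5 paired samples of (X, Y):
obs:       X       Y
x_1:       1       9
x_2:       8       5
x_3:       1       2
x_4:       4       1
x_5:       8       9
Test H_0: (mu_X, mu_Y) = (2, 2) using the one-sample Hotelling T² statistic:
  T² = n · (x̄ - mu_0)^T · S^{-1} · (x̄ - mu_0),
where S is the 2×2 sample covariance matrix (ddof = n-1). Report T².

Step 1 — sample mean vector:
  mean(X) = (1 + 8 + 1 + 4 + 8) / 5 = 22/5 = 4.4
  mean(Y) = (9 + 5 + 2 + 1 + 9) / 5 = 26/5 = 5.2
  x̄ = (4.4, 5.2),  deviation x̄ - mu_0 = (4.4, 5.2) - (2, 2) = (2.4, 3.2).

Step 2 — sample covariance matrix, S[i,j] = (1/(n-1)) · Σ_k (x_{k,i} - mean_i) · (x_{k,j} - mean_j), divisor n-1 = 4:
  S[X,X] = ((-3.4)·(-3.4) + (3.6)·(3.6) + (-3.4)·(-3.4) + (-0.4)·(-0.4) + (3.6)·(3.6)) / 4 = 49.2/4 = 12.3
  S[X,Y] = ((-3.4)·(3.8) + (3.6)·(-0.2) + (-3.4)·(-3.2) + (-0.4)·(-4.2) + (3.6)·(3.8)) / 4 = 12.6/4 = 3.15
  S[Y,Y] = ((3.8)·(3.8) + (-0.2)·(-0.2) + (-3.2)·(-3.2) + (-4.2)·(-4.2) + (3.8)·(3.8)) / 4 = 56.8/4 = 14.2
  S = [[12.3, 3.15],
 [3.15, 14.2]].

Step 3 — invert S. det(S) = 12.3·14.2 - (3.15)² = 164.7375.
  S^{-1} = (1/det) · [[d, -b], [-b, a]] = [[0.0862, -0.0191],
 [-0.0191, 0.0747]].

Step 4 — quadratic form (x̄ - mu_0)^T · S^{-1} · (x̄ - mu_0):
  S^{-1} · (x̄ - mu_0) = (0.1457, 0.193),
  (x̄ - mu_0)^T · [...] = (2.4)·(0.1457) + (3.2)·(0.193) = 0.9674.

Step 5 — scale by n: T² = 5 · 0.9674 = 4.8368.

T² ≈ 4.8368


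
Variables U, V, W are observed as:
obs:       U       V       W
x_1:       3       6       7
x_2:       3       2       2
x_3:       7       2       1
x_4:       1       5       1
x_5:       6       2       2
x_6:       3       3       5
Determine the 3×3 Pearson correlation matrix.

Step 1 — column means:
  mean(U) = (3 + 3 + 7 + 1 + 6 + 3) / 6 = 23/6 = 3.8333
  mean(V) = (6 + 2 + 2 + 5 + 2 + 3) / 6 = 20/6 = 3.3333
  mean(W) = (7 + 2 + 1 + 1 + 2 + 5) / 6 = 18/6 = 3

Step 2 — sample variances and covariances s[i,j] = (1/(n-1)) · Σ_k (x_{k,i} - mean_i) · (x_{k,j} - mean_j), with n-1 = 5:
  s[U,U] = ((-0.8333)·(-0.8333) + (-0.8333)·(-0.8333) + (3.1667)·(3.1667) + (-2.8333)·(-2.8333) + (2.1667)·(2.1667) + (-0.8333)·(-0.8333)) / 5 = 24.8333/5 = 4.9667
  s[U,V] = ((-0.8333)·(2.6667) + (-0.8333)·(-1.3333) + (3.1667)·(-1.3333) + (-2.8333)·(1.6667) + (2.1667)·(-1.3333) + (-0.8333)·(-0.3333)) / 5 = -12.6667/5 = -2.5333
  s[U,W] = ((-0.8333)·(4) + (-0.8333)·(-1) + (3.1667)·(-2) + (-2.8333)·(-2) + (2.1667)·(-1) + (-0.8333)·(2)) / 5 = -7/5 = -1.4
  s[V,V] = ((2.6667)·(2.6667) + (-1.3333)·(-1.3333) + (-1.3333)·(-1.3333) + (1.6667)·(1.6667) + (-1.3333)·(-1.3333) + (-0.3333)·(-0.3333)) / 5 = 15.3333/5 = 3.0667
  s[V,W] = ((2.6667)·(4) + (-1.3333)·(-1) + (-1.3333)·(-2) + (1.6667)·(-2) + (-1.3333)·(-1) + (-0.3333)·(2)) / 5 = 12/5 = 2.4
  s[W,W] = ((4)·(4) + (-1)·(-1) + (-2)·(-2) + (-2)·(-2) + (-1)·(-1) + (2)·(2)) / 5 = 30/5 = 6
  Sample standard deviations s_i = √(s[i,i]):
  s(U) = √(4.9667) = 2.2286
  s(V) = √(3.0667) = 1.7512
  s(W) = √(6) = 2.4495

Step 3 — r_{ij} = s_{ij} / (s_i · s_j):
  r[U,U] = 1 (diagonal).
  r[U,V] = -2.5333 / (2.2286 · 1.7512) = -2.5333 / 3.9027 = -0.6491
  r[U,W] = -1.4 / (2.2286 · 2.4495) = -1.4 / 5.4589 = -0.2565
  r[V,V] = 1 (diagonal).
  r[V,W] = 2.4 / (1.7512 · 2.4495) = 2.4 / 4.2895 = 0.5595
  r[W,W] = 1 (diagonal).

R is symmetric with unit diagonal. Assembling:

R = [[1, -0.6491, -0.2565],
 [-0.6491, 1, 0.5595],
 [-0.2565, 0.5595, 1]]


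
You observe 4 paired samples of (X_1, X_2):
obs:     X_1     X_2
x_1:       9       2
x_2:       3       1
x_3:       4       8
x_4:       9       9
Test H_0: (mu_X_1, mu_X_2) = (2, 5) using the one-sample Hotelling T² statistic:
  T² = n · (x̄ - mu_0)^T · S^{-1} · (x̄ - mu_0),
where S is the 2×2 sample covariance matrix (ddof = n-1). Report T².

Step 1 — sample mean vector:
  mean(X_1) = (9 + 3 + 4 + 9) / 4 = 25/4 = 6.25
  mean(X_2) = (2 + 1 + 8 + 9) / 4 = 20/4 = 5
  x̄ = (6.25, 5),  deviation x̄ - mu_0 = (6.25, 5) - (2, 5) = (4.25, 0).

Step 2 — sample covariance matrix, S[i,j] = (1/(n-1)) · Σ_k (x_{k,i} - mean_i) · (x_{k,j} - mean_j), divisor n-1 = 3:
  S[X_1,X_1] = ((2.75)·(2.75) + (-3.25)·(-3.25) + (-2.25)·(-2.25) + (2.75)·(2.75)) / 3 = 30.75/3 = 10.25
  S[X_1,X_2] = ((2.75)·(-3) + (-3.25)·(-4) + (-2.25)·(3) + (2.75)·(4)) / 3 = 9/3 = 3
  S[X_2,X_2] = ((-3)·(-3) + (-4)·(-4) + (3)·(3) + (4)·(4)) / 3 = 50/3 = 16.6667
  S = [[10.25, 3],
 [3, 16.6667]].

Step 3 — invert S. det(S) = 10.25·16.6667 - (3)² = 161.8333.
  S^{-1} = (1/det) · [[d, -b], [-b, a]] = [[0.103, -0.0185],
 [-0.0185, 0.0633]].

Step 4 — quadratic form (x̄ - mu_0)^T · S^{-1} · (x̄ - mu_0):
  S^{-1} · (x̄ - mu_0) = (0.4377, -0.0788),
  (x̄ - mu_0)^T · [...] = (4.25)·(0.4377) + (0)·(-0.0788) = 1.8602.

Step 5 — scale by n: T² = 4 · 1.8602 = 7.4408.

T² ≈ 7.4408
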